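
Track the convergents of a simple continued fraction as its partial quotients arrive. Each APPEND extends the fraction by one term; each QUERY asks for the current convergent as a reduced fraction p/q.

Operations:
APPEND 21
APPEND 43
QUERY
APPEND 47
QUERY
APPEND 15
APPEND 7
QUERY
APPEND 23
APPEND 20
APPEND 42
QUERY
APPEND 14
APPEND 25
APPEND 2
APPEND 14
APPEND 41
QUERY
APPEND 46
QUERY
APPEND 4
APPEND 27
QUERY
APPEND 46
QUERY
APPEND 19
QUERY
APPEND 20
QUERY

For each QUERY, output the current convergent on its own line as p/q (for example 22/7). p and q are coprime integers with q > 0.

APPEND 21: p_0 = 21·1 + 0 = 21, q_0 = 21·0 + 1 = 1 → 21/1
APPEND 43: p_1 = 43·21 + 1 = 904, q_1 = 43·1 + 0 = 43 → 904/43
APPEND 47: p_2 = 47·904 + 21 = 42509, q_2 = 47·43 + 1 = 2022 → 42509/2022
APPEND 15: p_3 = 15·42509 + 904 = 638539, q_3 = 15·2022 + 43 = 30373 → 638539/30373
APPEND 7: p_4 = 7·638539 + 42509 = 4512282, q_4 = 7·30373 + 2022 = 214633 → 4512282/214633
APPEND 23: p_5 = 23·4512282 + 638539 = 104421025, q_5 = 23·214633 + 30373 = 4966932 → 104421025/4966932
APPEND 20: p_6 = 20·104421025 + 4512282 = 2092932782, q_6 = 20·4966932 + 214633 = 99553273 → 2092932782/99553273
APPEND 42: p_7 = 42·2092932782 + 104421025 = 88007597869, q_7 = 42·99553273 + 4966932 = 4186204398 → 88007597869/4186204398
APPEND 14: p_8 = 14·88007597869 + 2092932782 = 1234199302948, q_8 = 14·4186204398 + 99553273 = 58706414845 → 1234199302948/58706414845
APPEND 25: p_9 = 25·1234199302948 + 88007597869 = 30942990171569, q_9 = 25·58706414845 + 4186204398 = 1471846575523 → 30942990171569/1471846575523
APPEND 2: p_10 = 2·30942990171569 + 1234199302948 = 63120179646086, q_10 = 2·1471846575523 + 58706414845 = 3002399565891 → 63120179646086/3002399565891
APPEND 14: p_11 = 14·63120179646086 + 30942990171569 = 914625505216773, q_11 = 14·3002399565891 + 1471846575523 = 43505440497997 → 914625505216773/43505440497997
APPEND 41: p_12 = 41·914625505216773 + 63120179646086 = 37562765893533779, q_12 = 41·43505440497997 + 3002399565891 = 1786725459983768 → 37562765893533779/1786725459983768
APPEND 46: p_13 = 46·37562765893533779 + 914625505216773 = 1728801856607770607, q_13 = 46·1786725459983768 + 43505440497997 = 82232876599751325 → 1728801856607770607/82232876599751325
APPEND 4: p_14 = 4·1728801856607770607 + 37562765893533779 = 6952770192324616207, q_14 = 4·82232876599751325 + 1786725459983768 = 330718231858989068 → 6952770192324616207/330718231858989068
APPEND 27: p_15 = 27·6952770192324616207 + 1728801856607770607 = 189453597049372408196, q_15 = 27·330718231858989068 + 82232876599751325 = 9011625136792456161 → 189453597049372408196/9011625136792456161
APPEND 46: p_16 = 46·189453597049372408196 + 6952770192324616207 = 8721818234463455393223, q_16 = 46·9011625136792456161 + 330718231858989068 = 414865474524311972474 → 8721818234463455393223/414865474524311972474
APPEND 19: p_17 = 19·8721818234463455393223 + 189453597049372408196 = 165904000051855024879433, q_17 = 19·414865474524311972474 + 9011625136792456161 = 7891455641098719933167 → 165904000051855024879433/7891455641098719933167
APPEND 20: p_18 = 20·165904000051855024879433 + 8721818234463455393223 = 3326801819271563952981883, q_18 = 20·7891455641098719933167 + 414865474524311972474 = 158243978296498710635814 → 3326801819271563952981883/158243978296498710635814

904/43
42509/2022
4512282/214633
88007597869/4186204398
37562765893533779/1786725459983768
1728801856607770607/82232876599751325
189453597049372408196/9011625136792456161
8721818234463455393223/414865474524311972474
165904000051855024879433/7891455641098719933167
3326801819271563952981883/158243978296498710635814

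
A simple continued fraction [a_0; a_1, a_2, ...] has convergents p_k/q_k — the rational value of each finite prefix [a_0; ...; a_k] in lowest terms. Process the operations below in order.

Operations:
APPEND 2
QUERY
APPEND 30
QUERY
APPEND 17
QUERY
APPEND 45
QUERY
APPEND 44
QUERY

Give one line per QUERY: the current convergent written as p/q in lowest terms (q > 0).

APPEND 2: p_0 = 2·1 + 0 = 2, q_0 = 2·0 + 1 = 1 → 2/1
APPEND 30: p_1 = 30·2 + 1 = 61, q_1 = 30·1 + 0 = 30 → 61/30
APPEND 17: p_2 = 17·61 + 2 = 1039, q_2 = 17·30 + 1 = 511 → 1039/511
APPEND 45: p_3 = 45·1039 + 61 = 46816, q_3 = 45·511 + 30 = 23025 → 46816/23025
APPEND 44: p_4 = 44·46816 + 1039 = 2060943, q_4 = 44·23025 + 511 = 1013611 → 2060943/1013611

2/1
61/30
1039/511
46816/23025
2060943/1013611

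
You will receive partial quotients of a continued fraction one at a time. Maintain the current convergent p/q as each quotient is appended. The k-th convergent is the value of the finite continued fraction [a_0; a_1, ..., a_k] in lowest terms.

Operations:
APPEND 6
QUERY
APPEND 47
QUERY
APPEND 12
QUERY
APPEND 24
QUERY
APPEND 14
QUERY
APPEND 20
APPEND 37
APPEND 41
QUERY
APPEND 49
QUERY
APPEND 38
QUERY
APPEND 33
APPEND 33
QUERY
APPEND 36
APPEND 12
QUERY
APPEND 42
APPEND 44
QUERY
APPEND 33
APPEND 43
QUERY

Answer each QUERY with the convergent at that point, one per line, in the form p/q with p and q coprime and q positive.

APPEND 6: p_0 = 6·1 + 0 = 6, q_0 = 6·0 + 1 = 1 → 6/1
APPEND 47: p_1 = 47·6 + 1 = 283, q_1 = 47·1 + 0 = 47 → 283/47
APPEND 12: p_2 = 12·283 + 6 = 3402, q_2 = 12·47 + 1 = 565 → 3402/565
APPEND 24: p_3 = 24·3402 + 283 = 81931, q_3 = 24·565 + 47 = 13607 → 81931/13607
APPEND 14: p_4 = 14·81931 + 3402 = 1150436, q_4 = 14·13607 + 565 = 191063 → 1150436/191063
APPEND 20: p_5 = 20·1150436 + 81931 = 23090651, q_5 = 20·191063 + 13607 = 3834867 → 23090651/3834867
APPEND 37: p_6 = 37·23090651 + 1150436 = 855504523, q_6 = 37·3834867 + 191063 = 142081142 → 855504523/142081142
APPEND 41: p_7 = 41·855504523 + 23090651 = 35098776094, q_7 = 41·142081142 + 3834867 = 5829161689 → 35098776094/5829161689
APPEND 49: p_8 = 49·35098776094 + 855504523 = 1720695533129, q_8 = 49·5829161689 + 142081142 = 285771003903 → 1720695533129/285771003903
APPEND 38: p_9 = 38·1720695533129 + 35098776094 = 65421529034996, q_9 = 38·285771003903 + 5829161689 = 10865127310003 → 65421529034996/10865127310003
APPEND 33: p_10 = 33·65421529034996 + 1720695533129 = 2160631153687997, q_10 = 33·10865127310003 + 285771003903 = 358834972234002 → 2160631153687997/358834972234002
APPEND 33: p_11 = 33·2160631153687997 + 65421529034996 = 71366249600738897, q_11 = 33·358834972234002 + 10865127310003 = 11852419211032069 → 71366249600738897/11852419211032069
APPEND 36: p_12 = 36·71366249600738897 + 2160631153687997 = 2571345616780288289, q_12 = 36·11852419211032069 + 358834972234002 = 427045926569388486 → 2571345616780288289/427045926569388486
APPEND 12: p_13 = 12·2571345616780288289 + 71366249600738897 = 30927513650964198365, q_13 = 12·427045926569388486 + 11852419211032069 = 5136403538043693901 → 30927513650964198365/5136403538043693901
APPEND 42: p_14 = 42·30927513650964198365 + 2571345616780288289 = 1301526918957276619619, q_14 = 42·5136403538043693901 + 427045926569388486 = 216155994524404532328 → 1301526918957276619619/216155994524404532328
APPEND 44: p_15 = 44·1301526918957276619619 + 30927513650964198365 = 57298111947771135461601, q_15 = 44·216155994524404532328 + 5136403538043693901 = 9516000162611843116333 → 57298111947771135461601/9516000162611843116333
APPEND 33: p_16 = 33·57298111947771135461601 + 1301526918957276619619 = 1892139221195404746852452, q_16 = 33·9516000162611843116333 + 216155994524404532328 = 314244161360715227371317 → 1892139221195404746852452/314244161360715227371317
APPEND 43: p_17 = 43·1892139221195404746852452 + 57298111947771135461601 = 81419284623350175250117037, q_17 = 43·314244161360715227371317 + 9516000162611843116333 = 13522014938673366620082964 → 81419284623350175250117037/13522014938673366620082964

6/1
283/47
3402/565
81931/13607
1150436/191063
35098776094/5829161689
1720695533129/285771003903
65421529034996/10865127310003
71366249600738897/11852419211032069
30927513650964198365/5136403538043693901
57298111947771135461601/9516000162611843116333
81419284623350175250117037/13522014938673366620082964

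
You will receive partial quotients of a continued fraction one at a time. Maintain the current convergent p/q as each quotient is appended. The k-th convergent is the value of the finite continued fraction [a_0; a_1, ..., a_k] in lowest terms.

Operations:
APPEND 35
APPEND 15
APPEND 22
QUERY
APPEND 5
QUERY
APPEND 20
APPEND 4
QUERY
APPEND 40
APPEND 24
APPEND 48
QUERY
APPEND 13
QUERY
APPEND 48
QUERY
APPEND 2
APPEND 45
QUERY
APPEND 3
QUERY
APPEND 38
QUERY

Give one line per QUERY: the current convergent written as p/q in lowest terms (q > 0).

APPEND 35: p_0 = 35·1 + 0 = 35, q_0 = 35·0 + 1 = 1 → 35/1
APPEND 15: p_1 = 15·35 + 1 = 526, q_1 = 15·1 + 0 = 15 → 526/15
APPEND 22: p_2 = 22·526 + 35 = 11607, q_2 = 22·15 + 1 = 331 → 11607/331
APPEND 5: p_3 = 5·11607 + 526 = 58561, q_3 = 5·331 + 15 = 1670 → 58561/1670
APPEND 20: p_4 = 20·58561 + 11607 = 1182827, q_4 = 20·1670 + 331 = 33731 → 1182827/33731
APPEND 4: p_5 = 4·1182827 + 58561 = 4789869, q_5 = 4·33731 + 1670 = 136594 → 4789869/136594
APPEND 40: p_6 = 40·4789869 + 1182827 = 192777587, q_6 = 40·136594 + 33731 = 5497491 → 192777587/5497491
APPEND 24: p_7 = 24·192777587 + 4789869 = 4631451957, q_7 = 24·5497491 + 136594 = 132076378 → 4631451957/132076378
APPEND 48: p_8 = 48·4631451957 + 192777587 = 222502471523, q_8 = 48·132076378 + 5497491 = 6345163635 → 222502471523/6345163635
APPEND 13: p_9 = 13·222502471523 + 4631451957 = 2897163581756, q_9 = 13·6345163635 + 132076378 = 82619203633 → 2897163581756/82619203633
APPEND 48: p_10 = 48·2897163581756 + 222502471523 = 139286354395811, q_10 = 48·82619203633 + 6345163635 = 3972066938019 → 139286354395811/3972066938019
APPEND 2: p_11 = 2·139286354395811 + 2897163581756 = 281469872373378, q_11 = 2·3972066938019 + 82619203633 = 8026753079671 → 281469872373378/8026753079671
APPEND 45: p_12 = 45·281469872373378 + 139286354395811 = 12805430611197821, q_12 = 45·8026753079671 + 3972066938019 = 365175955523214 → 12805430611197821/365175955523214
APPEND 3: p_13 = 3·12805430611197821 + 281469872373378 = 38697761705966841, q_13 = 3·365175955523214 + 8026753079671 = 1103554619649313 → 38697761705966841/1103554619649313
APPEND 38: p_14 = 38·38697761705966841 + 12805430611197821 = 1483320375437937779, q_14 = 38·1103554619649313 + 365175955523214 = 42300251502197108 → 1483320375437937779/42300251502197108

11607/331
58561/1670
4789869/136594
222502471523/6345163635
2897163581756/82619203633
139286354395811/3972066938019
12805430611197821/365175955523214
38697761705966841/1103554619649313
1483320375437937779/42300251502197108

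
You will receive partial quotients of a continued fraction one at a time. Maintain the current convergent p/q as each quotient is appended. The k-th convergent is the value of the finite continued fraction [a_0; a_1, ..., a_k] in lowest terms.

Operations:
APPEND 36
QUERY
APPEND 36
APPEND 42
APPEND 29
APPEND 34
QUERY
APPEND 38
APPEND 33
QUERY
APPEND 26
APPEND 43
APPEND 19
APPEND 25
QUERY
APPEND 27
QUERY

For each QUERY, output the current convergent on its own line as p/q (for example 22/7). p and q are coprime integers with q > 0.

APPEND 36: p_0 = 36·1 + 0 = 36, q_0 = 36·0 + 1 = 1 → 36/1
APPEND 36: p_1 = 36·36 + 1 = 1297, q_1 = 36·1 + 0 = 36 → 1297/36
APPEND 42: p_2 = 42·1297 + 36 = 54510, q_2 = 42·36 + 1 = 1513 → 54510/1513
APPEND 29: p_3 = 29·54510 + 1297 = 1582087, q_3 = 29·1513 + 36 = 43913 → 1582087/43913
APPEND 34: p_4 = 34·1582087 + 54510 = 53845468, q_4 = 34·43913 + 1513 = 1494555 → 53845468/1494555
APPEND 38: p_5 = 38·53845468 + 1582087 = 2047709871, q_5 = 38·1494555 + 43913 = 56837003 → 2047709871/56837003
APPEND 33: p_6 = 33·2047709871 + 53845468 = 67628271211, q_6 = 33·56837003 + 1494555 = 1877115654 → 67628271211/1877115654
APPEND 26: p_7 = 26·67628271211 + 2047709871 = 1760382761357, q_7 = 26·1877115654 + 56837003 = 48861844007 → 1760382761357/48861844007
APPEND 43: p_8 = 43·1760382761357 + 67628271211 = 75764087009562, q_8 = 43·48861844007 + 1877115654 = 2102936407955 → 75764087009562/2102936407955
APPEND 19: p_9 = 19·75764087009562 + 1760382761357 = 1441278035943035, q_9 = 19·2102936407955 + 48861844007 = 40004653595152 → 1441278035943035/40004653595152
APPEND 25: p_10 = 25·1441278035943035 + 75764087009562 = 36107714985585437, q_10 = 25·40004653595152 + 2102936407955 = 1002219276286755 → 36107714985585437/1002219276286755
APPEND 27: p_11 = 27·36107714985585437 + 1441278035943035 = 976349582646749834, q_11 = 27·1002219276286755 + 40004653595152 = 27099925113337537 → 976349582646749834/27099925113337537

36/1
53845468/1494555
67628271211/1877115654
36107714985585437/1002219276286755
976349582646749834/27099925113337537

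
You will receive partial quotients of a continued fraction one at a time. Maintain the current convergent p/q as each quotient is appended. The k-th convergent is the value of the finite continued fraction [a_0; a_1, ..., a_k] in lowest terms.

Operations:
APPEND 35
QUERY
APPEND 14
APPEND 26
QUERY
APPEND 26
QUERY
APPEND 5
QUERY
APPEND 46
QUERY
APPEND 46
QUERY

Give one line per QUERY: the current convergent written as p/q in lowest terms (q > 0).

35/1
12801/365
333317/9504
1679386/47885
77585073/2212214
3570592744/101809729

APPEND 35: p_0 = 35·1 + 0 = 35, q_0 = 35·0 + 1 = 1 → 35/1
APPEND 14: p_1 = 14·35 + 1 = 491, q_1 = 14·1 + 0 = 14 → 491/14
APPEND 26: p_2 = 26·491 + 35 = 12801, q_2 = 26·14 + 1 = 365 → 12801/365
APPEND 26: p_3 = 26·12801 + 491 = 333317, q_3 = 26·365 + 14 = 9504 → 333317/9504
APPEND 5: p_4 = 5·333317 + 12801 = 1679386, q_4 = 5·9504 + 365 = 47885 → 1679386/47885
APPEND 46: p_5 = 46·1679386 + 333317 = 77585073, q_5 = 46·47885 + 9504 = 2212214 → 77585073/2212214
APPEND 46: p_6 = 46·77585073 + 1679386 = 3570592744, q_6 = 46·2212214 + 47885 = 101809729 → 3570592744/101809729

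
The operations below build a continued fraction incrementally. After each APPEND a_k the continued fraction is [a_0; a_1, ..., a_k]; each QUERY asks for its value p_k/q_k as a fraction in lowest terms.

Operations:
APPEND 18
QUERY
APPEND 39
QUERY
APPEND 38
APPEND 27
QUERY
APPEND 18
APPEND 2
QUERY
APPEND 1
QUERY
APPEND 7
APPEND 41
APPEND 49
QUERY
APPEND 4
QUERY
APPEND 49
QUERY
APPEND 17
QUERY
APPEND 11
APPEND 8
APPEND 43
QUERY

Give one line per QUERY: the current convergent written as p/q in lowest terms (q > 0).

APPEND 18: p_0 = 18·1 + 0 = 18, q_0 = 18·0 + 1 = 1 → 18/1
APPEND 39: p_1 = 39·18 + 1 = 703, q_1 = 39·1 + 0 = 39 → 703/39
APPEND 38: p_2 = 38·703 + 18 = 26732, q_2 = 38·39 + 1 = 1483 → 26732/1483
APPEND 27: p_3 = 27·26732 + 703 = 722467, q_3 = 27·1483 + 39 = 40080 → 722467/40080
APPEND 18: p_4 = 18·722467 + 26732 = 13031138, q_4 = 18·40080 + 1483 = 722923 → 13031138/722923
APPEND 2: p_5 = 2·13031138 + 722467 = 26784743, q_5 = 2·722923 + 40080 = 1485926 → 26784743/1485926
APPEND 1: p_6 = 1·26784743 + 13031138 = 39815881, q_6 = 1·1485926 + 722923 = 2208849 → 39815881/2208849
APPEND 7: p_7 = 7·39815881 + 26784743 = 305495910, q_7 = 7·2208849 + 1485926 = 16947869 → 305495910/16947869
APPEND 41: p_8 = 41·305495910 + 39815881 = 12565148191, q_8 = 41·16947869 + 2208849 = 697071478 → 12565148191/697071478
APPEND 49: p_9 = 49·12565148191 + 305495910 = 615997757269, q_9 = 49·697071478 + 16947869 = 34173450291 → 615997757269/34173450291
APPEND 4: p_10 = 4·615997757269 + 12565148191 = 2476556177267, q_10 = 4·34173450291 + 697071478 = 137390872642 → 2476556177267/137390872642
APPEND 49: p_11 = 49·2476556177267 + 615997757269 = 121967250443352, q_11 = 49·137390872642 + 34173450291 = 6766326209749 → 121967250443352/6766326209749
APPEND 17: p_12 = 17·121967250443352 + 2476556177267 = 2075919813714251, q_12 = 17·6766326209749 + 137390872642 = 115164936438375 → 2075919813714251/115164936438375
APPEND 11: p_13 = 11·2075919813714251 + 121967250443352 = 22957085201300113, q_13 = 11·115164936438375 + 6766326209749 = 1273580627031874 → 22957085201300113/1273580627031874
APPEND 8: p_14 = 8·22957085201300113 + 2075919813714251 = 185732601424115155, q_14 = 8·1273580627031874 + 115164936438375 = 10303809952693367 → 185732601424115155/10303809952693367
APPEND 43: p_15 = 43·185732601424115155 + 22957085201300113 = 8009458946438251778, q_15 = 43·10303809952693367 + 1273580627031874 = 444337408592846655 → 8009458946438251778/444337408592846655

18/1
703/39
722467/40080
26784743/1485926
39815881/2208849
615997757269/34173450291
2476556177267/137390872642
121967250443352/6766326209749
2075919813714251/115164936438375
8009458946438251778/444337408592846655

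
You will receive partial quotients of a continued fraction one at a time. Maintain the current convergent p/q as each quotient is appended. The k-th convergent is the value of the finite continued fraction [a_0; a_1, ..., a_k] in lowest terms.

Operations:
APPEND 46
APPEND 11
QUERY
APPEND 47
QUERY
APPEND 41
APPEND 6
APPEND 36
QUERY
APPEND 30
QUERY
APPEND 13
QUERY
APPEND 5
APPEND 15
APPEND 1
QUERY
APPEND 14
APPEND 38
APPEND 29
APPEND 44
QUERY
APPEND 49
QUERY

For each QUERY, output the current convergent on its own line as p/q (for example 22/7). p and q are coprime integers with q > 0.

APPEND 46: p_0 = 46·1 + 0 = 46, q_0 = 46·0 + 1 = 1 → 46/1
APPEND 11: p_1 = 11·46 + 1 = 507, q_1 = 11·1 + 0 = 11 → 507/11
APPEND 47: p_2 = 47·507 + 46 = 23875, q_2 = 47·11 + 1 = 518 → 23875/518
APPEND 41: p_3 = 41·23875 + 507 = 979382, q_3 = 41·518 + 11 = 21249 → 979382/21249
APPEND 6: p_4 = 6·979382 + 23875 = 5900167, q_4 = 6·21249 + 518 = 128012 → 5900167/128012
APPEND 36: p_5 = 36·5900167 + 979382 = 213385394, q_5 = 36·128012 + 21249 = 4629681 → 213385394/4629681
APPEND 30: p_6 = 30·213385394 + 5900167 = 6407461987, q_6 = 30·4629681 + 128012 = 139018442 → 6407461987/139018442
APPEND 13: p_7 = 13·6407461987 + 213385394 = 83510391225, q_7 = 13·139018442 + 4629681 = 1811869427 → 83510391225/1811869427
APPEND 5: p_8 = 5·83510391225 + 6407461987 = 423959418112, q_8 = 5·1811869427 + 139018442 = 9198365577 → 423959418112/9198365577
APPEND 15: p_9 = 15·423959418112 + 83510391225 = 6442901662905, q_9 = 15·9198365577 + 1811869427 = 139787353082 → 6442901662905/139787353082
APPEND 1: p_10 = 1·6442901662905 + 423959418112 = 6866861081017, q_10 = 1·139787353082 + 9198365577 = 148985718659 → 6866861081017/148985718659
APPEND 14: p_11 = 14·6866861081017 + 6442901662905 = 102578956797143, q_11 = 14·148985718659 + 139787353082 = 2225587414308 → 102578956797143/2225587414308
APPEND 38: p_12 = 38·102578956797143 + 6866861081017 = 3904867219372451, q_12 = 38·2225587414308 + 148985718659 = 84721307462363 → 3904867219372451/84721307462363
APPEND 29: p_13 = 29·3904867219372451 + 102578956797143 = 113343728318598222, q_13 = 29·84721307462363 + 2225587414308 = 2459143503822835 → 113343728318598222/2459143503822835
APPEND 44: p_14 = 44·113343728318598222 + 3904867219372451 = 4991028913237694219, q_14 = 44·2459143503822835 + 84721307462363 = 108287035475667103 → 4991028913237694219/108287035475667103
APPEND 49: p_15 = 49·4991028913237694219 + 113343728318598222 = 244673760476965614953, q_15 = 49·108287035475667103 + 2459143503822835 = 5308523881811510882 → 244673760476965614953/5308523881811510882

507/11
23875/518
213385394/4629681
6407461987/139018442
83510391225/1811869427
6866861081017/148985718659
4991028913237694219/108287035475667103
244673760476965614953/5308523881811510882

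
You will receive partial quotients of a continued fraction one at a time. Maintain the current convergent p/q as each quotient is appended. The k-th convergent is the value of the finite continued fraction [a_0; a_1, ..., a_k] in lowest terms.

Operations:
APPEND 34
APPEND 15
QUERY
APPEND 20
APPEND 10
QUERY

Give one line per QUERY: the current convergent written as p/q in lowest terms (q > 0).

511/15
103051/3025

APPEND 34: p_0 = 34·1 + 0 = 34, q_0 = 34·0 + 1 = 1 → 34/1
APPEND 15: p_1 = 15·34 + 1 = 511, q_1 = 15·1 + 0 = 15 → 511/15
APPEND 20: p_2 = 20·511 + 34 = 10254, q_2 = 20·15 + 1 = 301 → 10254/301
APPEND 10: p_3 = 10·10254 + 511 = 103051, q_3 = 10·301 + 15 = 3025 → 103051/3025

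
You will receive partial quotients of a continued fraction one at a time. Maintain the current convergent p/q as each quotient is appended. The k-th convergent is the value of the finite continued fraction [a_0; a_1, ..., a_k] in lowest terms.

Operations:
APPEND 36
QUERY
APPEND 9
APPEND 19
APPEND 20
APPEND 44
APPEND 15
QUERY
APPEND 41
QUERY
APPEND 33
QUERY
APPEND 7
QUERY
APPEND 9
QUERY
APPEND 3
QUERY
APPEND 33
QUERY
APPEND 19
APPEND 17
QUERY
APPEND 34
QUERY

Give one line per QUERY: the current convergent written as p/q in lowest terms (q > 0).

36/1
82417410/2282369
3384600001/93729057
111774217443/3095341250
785804122102/21761117807
7184011316361/198945401513
22337838071185/618597322346
744332667665466/20612657038931
241543527570821129/6689017035093526
8226644595931633425/227818838274241919

APPEND 36: p_0 = 36·1 + 0 = 36, q_0 = 36·0 + 1 = 1 → 36/1
APPEND 9: p_1 = 9·36 + 1 = 325, q_1 = 9·1 + 0 = 9 → 325/9
APPEND 19: p_2 = 19·325 + 36 = 6211, q_2 = 19·9 + 1 = 172 → 6211/172
APPEND 20: p_3 = 20·6211 + 325 = 124545, q_3 = 20·172 + 9 = 3449 → 124545/3449
APPEND 44: p_4 = 44·124545 + 6211 = 5486191, q_4 = 44·3449 + 172 = 151928 → 5486191/151928
APPEND 15: p_5 = 15·5486191 + 124545 = 82417410, q_5 = 15·151928 + 3449 = 2282369 → 82417410/2282369
APPEND 41: p_6 = 41·82417410 + 5486191 = 3384600001, q_6 = 41·2282369 + 151928 = 93729057 → 3384600001/93729057
APPEND 33: p_7 = 33·3384600001 + 82417410 = 111774217443, q_7 = 33·93729057 + 2282369 = 3095341250 → 111774217443/3095341250
APPEND 7: p_8 = 7·111774217443 + 3384600001 = 785804122102, q_8 = 7·3095341250 + 93729057 = 21761117807 → 785804122102/21761117807
APPEND 9: p_9 = 9·785804122102 + 111774217443 = 7184011316361, q_9 = 9·21761117807 + 3095341250 = 198945401513 → 7184011316361/198945401513
APPEND 3: p_10 = 3·7184011316361 + 785804122102 = 22337838071185, q_10 = 3·198945401513 + 21761117807 = 618597322346 → 22337838071185/618597322346
APPEND 33: p_11 = 33·22337838071185 + 7184011316361 = 744332667665466, q_11 = 33·618597322346 + 198945401513 = 20612657038931 → 744332667665466/20612657038931
APPEND 19: p_12 = 19·744332667665466 + 22337838071185 = 14164658523715039, q_12 = 19·20612657038931 + 618597322346 = 392259081062035 → 14164658523715039/392259081062035
APPEND 17: p_13 = 17·14164658523715039 + 744332667665466 = 241543527570821129, q_13 = 17·392259081062035 + 20612657038931 = 6689017035093526 → 241543527570821129/6689017035093526
APPEND 34: p_14 = 34·241543527570821129 + 14164658523715039 = 8226644595931633425, q_14 = 34·6689017035093526 + 392259081062035 = 227818838274241919 → 8226644595931633425/227818838274241919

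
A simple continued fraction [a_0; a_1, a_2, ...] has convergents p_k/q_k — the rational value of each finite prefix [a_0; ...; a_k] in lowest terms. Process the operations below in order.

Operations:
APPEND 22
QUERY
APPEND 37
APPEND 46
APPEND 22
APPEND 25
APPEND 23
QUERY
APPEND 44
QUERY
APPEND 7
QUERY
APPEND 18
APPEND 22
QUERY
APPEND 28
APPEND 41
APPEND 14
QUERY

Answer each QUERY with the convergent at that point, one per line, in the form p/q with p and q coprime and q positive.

APPEND 22: p_0 = 22·1 + 0 = 22, q_0 = 22·0 + 1 = 1 → 22/1
APPEND 37: p_1 = 37·22 + 1 = 815, q_1 = 37·1 + 0 = 37 → 815/37
APPEND 46: p_2 = 46·815 + 22 = 37512, q_2 = 46·37 + 1 = 1703 → 37512/1703
APPEND 22: p_3 = 22·37512 + 815 = 826079, q_3 = 22·1703 + 37 = 37503 → 826079/37503
APPEND 25: p_4 = 25·826079 + 37512 = 20689487, q_4 = 25·37503 + 1703 = 939278 → 20689487/939278
APPEND 23: p_5 = 23·20689487 + 826079 = 476684280, q_5 = 23·939278 + 37503 = 21640897 → 476684280/21640897
APPEND 44: p_6 = 44·476684280 + 20689487 = 20994797807, q_6 = 44·21640897 + 939278 = 953138746 → 20994797807/953138746
APPEND 7: p_7 = 7·20994797807 + 476684280 = 147440268929, q_7 = 7·953138746 + 21640897 = 6693612119 → 147440268929/6693612119
APPEND 18: p_8 = 18·147440268929 + 20994797807 = 2674919638529, q_8 = 18·6693612119 + 953138746 = 121438156888 → 2674919638529/121438156888
APPEND 22: p_9 = 22·2674919638529 + 147440268929 = 58995672316567, q_9 = 22·121438156888 + 6693612119 = 2678333063655 → 58995672316567/2678333063655
APPEND 28: p_10 = 28·58995672316567 + 2674919638529 = 1654553744502405, q_10 = 28·2678333063655 + 121438156888 = 75114763939228 → 1654553744502405/75114763939228
APPEND 41: p_11 = 41·1654553744502405 + 58995672316567 = 67895699196915172, q_11 = 41·75114763939228 + 2678333063655 = 3082383654572003 → 67895699196915172/3082383654572003
APPEND 14: p_12 = 14·67895699196915172 + 1654553744502405 = 952194342501314813, q_12 = 14·3082383654572003 + 75114763939228 = 43228485927947270 → 952194342501314813/43228485927947270

22/1
476684280/21640897
20994797807/953138746
147440268929/6693612119
58995672316567/2678333063655
952194342501314813/43228485927947270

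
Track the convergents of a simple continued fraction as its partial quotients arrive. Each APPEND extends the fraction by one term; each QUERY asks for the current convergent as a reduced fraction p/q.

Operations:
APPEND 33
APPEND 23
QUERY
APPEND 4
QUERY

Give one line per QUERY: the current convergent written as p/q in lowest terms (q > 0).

APPEND 33: p_0 = 33·1 + 0 = 33, q_0 = 33·0 + 1 = 1 → 33/1
APPEND 23: p_1 = 23·33 + 1 = 760, q_1 = 23·1 + 0 = 23 → 760/23
APPEND 4: p_2 = 4·760 + 33 = 3073, q_2 = 4·23 + 1 = 93 → 3073/93

760/23
3073/93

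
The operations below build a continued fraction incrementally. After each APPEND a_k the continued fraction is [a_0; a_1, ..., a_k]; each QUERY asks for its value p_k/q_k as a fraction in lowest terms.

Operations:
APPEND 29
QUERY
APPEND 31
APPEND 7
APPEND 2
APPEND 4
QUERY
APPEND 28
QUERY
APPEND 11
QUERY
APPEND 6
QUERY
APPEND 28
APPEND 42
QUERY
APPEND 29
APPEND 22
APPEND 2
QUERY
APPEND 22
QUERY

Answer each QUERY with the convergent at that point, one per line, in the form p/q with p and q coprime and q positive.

APPEND 29: p_0 = 29·1 + 0 = 29, q_0 = 29·0 + 1 = 1 → 29/1
APPEND 31: p_1 = 31·29 + 1 = 900, q_1 = 31·1 + 0 = 31 → 900/31
APPEND 7: p_2 = 7·900 + 29 = 6329, q_2 = 7·31 + 1 = 218 → 6329/218
APPEND 2: p_3 = 2·6329 + 900 = 13558, q_3 = 2·218 + 31 = 467 → 13558/467
APPEND 4: p_4 = 4·13558 + 6329 = 60561, q_4 = 4·467 + 218 = 2086 → 60561/2086
APPEND 28: p_5 = 28·60561 + 13558 = 1709266, q_5 = 28·2086 + 467 = 58875 → 1709266/58875
APPEND 11: p_6 = 11·1709266 + 60561 = 18862487, q_6 = 11·58875 + 2086 = 649711 → 18862487/649711
APPEND 6: p_7 = 6·18862487 + 1709266 = 114884188, q_7 = 6·649711 + 58875 = 3957141 → 114884188/3957141
APPEND 28: p_8 = 28·114884188 + 18862487 = 3235619751, q_8 = 28·3957141 + 649711 = 111449659 → 3235619751/111449659
APPEND 42: p_9 = 42·3235619751 + 114884188 = 136010913730, q_9 = 42·111449659 + 3957141 = 4684842819 → 136010913730/4684842819
APPEND 29: p_10 = 29·136010913730 + 3235619751 = 3947552117921, q_10 = 29·4684842819 + 111449659 = 135971891410 → 3947552117921/135971891410
APPEND 22: p_11 = 22·3947552117921 + 136010913730 = 86982157507992, q_11 = 22·135971891410 + 4684842819 = 2996066453839 → 86982157507992/2996066453839
APPEND 2: p_12 = 2·86982157507992 + 3947552117921 = 177911867133905, q_12 = 2·2996066453839 + 135971891410 = 6128104799088 → 177911867133905/6128104799088
APPEND 22: p_13 = 22·177911867133905 + 86982157507992 = 4001043234453902, q_13 = 22·6128104799088 + 2996066453839 = 137814372033775 → 4001043234453902/137814372033775

29/1
60561/2086
1709266/58875
18862487/649711
114884188/3957141
136010913730/4684842819
177911867133905/6128104799088
4001043234453902/137814372033775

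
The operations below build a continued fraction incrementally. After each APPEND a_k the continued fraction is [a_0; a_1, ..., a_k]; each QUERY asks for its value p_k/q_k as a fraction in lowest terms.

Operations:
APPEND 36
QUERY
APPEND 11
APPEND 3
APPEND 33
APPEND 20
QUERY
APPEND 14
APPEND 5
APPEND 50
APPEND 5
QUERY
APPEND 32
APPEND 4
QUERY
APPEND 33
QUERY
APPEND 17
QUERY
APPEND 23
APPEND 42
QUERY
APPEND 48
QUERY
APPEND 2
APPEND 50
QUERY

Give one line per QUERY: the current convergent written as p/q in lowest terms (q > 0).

36/1
818987/22694
14704015297/407445934
1908534503537/52885188682
63455096238781/1758330662193
1080645170562814/29944506445963
1047648993976269940/29030187621058327
50312070004880140623/1394139487789719038
5133901520191707699923/142259597647814539188

APPEND 36: p_0 = 36·1 + 0 = 36, q_0 = 36·0 + 1 = 1 → 36/1
APPEND 11: p_1 = 11·36 + 1 = 397, q_1 = 11·1 + 0 = 11 → 397/11
APPEND 3: p_2 = 3·397 + 36 = 1227, q_2 = 3·11 + 1 = 34 → 1227/34
APPEND 33: p_3 = 33·1227 + 397 = 40888, q_3 = 33·34 + 11 = 1133 → 40888/1133
APPEND 20: p_4 = 20·40888 + 1227 = 818987, q_4 = 20·1133 + 34 = 22694 → 818987/22694
APPEND 14: p_5 = 14·818987 + 40888 = 11506706, q_5 = 14·22694 + 1133 = 318849 → 11506706/318849
APPEND 5: p_6 = 5·11506706 + 818987 = 58352517, q_6 = 5·318849 + 22694 = 1616939 → 58352517/1616939
APPEND 50: p_7 = 50·58352517 + 11506706 = 2929132556, q_7 = 50·1616939 + 318849 = 81165799 → 2929132556/81165799
APPEND 5: p_8 = 5·2929132556 + 58352517 = 14704015297, q_8 = 5·81165799 + 1616939 = 407445934 → 14704015297/407445934
APPEND 32: p_9 = 32·14704015297 + 2929132556 = 473457622060, q_9 = 32·407445934 + 81165799 = 13119435687 → 473457622060/13119435687
APPEND 4: p_10 = 4·473457622060 + 14704015297 = 1908534503537, q_10 = 4·13119435687 + 407445934 = 52885188682 → 1908534503537/52885188682
APPEND 33: p_11 = 33·1908534503537 + 473457622060 = 63455096238781, q_11 = 33·52885188682 + 13119435687 = 1758330662193 → 63455096238781/1758330662193
APPEND 17: p_12 = 17·63455096238781 + 1908534503537 = 1080645170562814, q_12 = 17·1758330662193 + 52885188682 = 29944506445963 → 1080645170562814/29944506445963
APPEND 23: p_13 = 23·1080645170562814 + 63455096238781 = 24918294019183503, q_13 = 23·29944506445963 + 1758330662193 = 690481978919342 → 24918294019183503/690481978919342
APPEND 42: p_14 = 42·24918294019183503 + 1080645170562814 = 1047648993976269940, q_14 = 42·690481978919342 + 29944506445963 = 29030187621058327 → 1047648993976269940/29030187621058327
APPEND 48: p_15 = 48·1047648993976269940 + 24918294019183503 = 50312070004880140623, q_15 = 48·29030187621058327 + 690481978919342 = 1394139487789719038 → 50312070004880140623/1394139487789719038
APPEND 2: p_16 = 2·50312070004880140623 + 1047648993976269940 = 101671789003736551186, q_16 = 2·1394139487789719038 + 29030187621058327 = 2817309163200496403 → 101671789003736551186/2817309163200496403
APPEND 50: p_17 = 50·101671789003736551186 + 50312070004880140623 = 5133901520191707699923, q_17 = 50·2817309163200496403 + 1394139487789719038 = 142259597647814539188 → 5133901520191707699923/142259597647814539188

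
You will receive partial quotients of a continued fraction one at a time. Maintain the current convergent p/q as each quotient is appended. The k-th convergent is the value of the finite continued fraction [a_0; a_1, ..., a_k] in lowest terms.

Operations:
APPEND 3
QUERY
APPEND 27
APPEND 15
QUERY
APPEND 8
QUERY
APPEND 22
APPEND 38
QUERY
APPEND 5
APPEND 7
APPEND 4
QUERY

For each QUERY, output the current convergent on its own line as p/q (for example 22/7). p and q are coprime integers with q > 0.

3/1
1233/406
9946/3275
8371656/2756603
1253758049/412835071

APPEND 3: p_0 = 3·1 + 0 = 3, q_0 = 3·0 + 1 = 1 → 3/1
APPEND 27: p_1 = 27·3 + 1 = 82, q_1 = 27·1 + 0 = 27 → 82/27
APPEND 15: p_2 = 15·82 + 3 = 1233, q_2 = 15·27 + 1 = 406 → 1233/406
APPEND 8: p_3 = 8·1233 + 82 = 9946, q_3 = 8·406 + 27 = 3275 → 9946/3275
APPEND 22: p_4 = 22·9946 + 1233 = 220045, q_4 = 22·3275 + 406 = 72456 → 220045/72456
APPEND 38: p_5 = 38·220045 + 9946 = 8371656, q_5 = 38·72456 + 3275 = 2756603 → 8371656/2756603
APPEND 5: p_6 = 5·8371656 + 220045 = 42078325, q_6 = 5·2756603 + 72456 = 13855471 → 42078325/13855471
APPEND 7: p_7 = 7·42078325 + 8371656 = 302919931, q_7 = 7·13855471 + 2756603 = 99744900 → 302919931/99744900
APPEND 4: p_8 = 4·302919931 + 42078325 = 1253758049, q_8 = 4·99744900 + 13855471 = 412835071 → 1253758049/412835071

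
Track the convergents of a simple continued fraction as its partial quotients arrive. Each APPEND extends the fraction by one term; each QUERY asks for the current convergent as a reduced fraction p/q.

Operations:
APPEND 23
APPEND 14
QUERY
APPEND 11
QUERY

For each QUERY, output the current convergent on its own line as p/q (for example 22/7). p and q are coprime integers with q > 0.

APPEND 23: p_0 = 23·1 + 0 = 23, q_0 = 23·0 + 1 = 1 → 23/1
APPEND 14: p_1 = 14·23 + 1 = 323, q_1 = 14·1 + 0 = 14 → 323/14
APPEND 11: p_2 = 11·323 + 23 = 3576, q_2 = 11·14 + 1 = 155 → 3576/155

323/14
3576/155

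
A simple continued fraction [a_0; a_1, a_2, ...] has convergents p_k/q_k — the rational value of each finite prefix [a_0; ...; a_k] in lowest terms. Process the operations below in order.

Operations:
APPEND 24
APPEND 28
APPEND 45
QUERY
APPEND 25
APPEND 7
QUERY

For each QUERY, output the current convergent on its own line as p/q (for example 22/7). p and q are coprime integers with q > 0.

APPEND 24: p_0 = 24·1 + 0 = 24, q_0 = 24·0 + 1 = 1 → 24/1
APPEND 28: p_1 = 28·24 + 1 = 673, q_1 = 28·1 + 0 = 28 → 673/28
APPEND 45: p_2 = 45·673 + 24 = 30309, q_2 = 45·28 + 1 = 1261 → 30309/1261
APPEND 25: p_3 = 25·30309 + 673 = 758398, q_3 = 25·1261 + 28 = 31553 → 758398/31553
APPEND 7: p_4 = 7·758398 + 30309 = 5339095, q_4 = 7·31553 + 1261 = 222132 → 5339095/222132

30309/1261
5339095/222132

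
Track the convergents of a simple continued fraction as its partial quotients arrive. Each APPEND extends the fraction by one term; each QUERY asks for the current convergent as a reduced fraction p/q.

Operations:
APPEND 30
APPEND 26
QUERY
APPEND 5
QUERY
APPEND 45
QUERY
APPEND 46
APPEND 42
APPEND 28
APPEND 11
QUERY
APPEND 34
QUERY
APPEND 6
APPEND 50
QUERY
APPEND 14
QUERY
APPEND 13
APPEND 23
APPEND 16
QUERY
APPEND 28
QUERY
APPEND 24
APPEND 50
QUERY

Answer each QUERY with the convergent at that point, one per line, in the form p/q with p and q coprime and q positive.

781/26
3935/131
177856/5921
106373962083/3541293122
3626353801837/120724860905
1096851192457087/36515247788505
15377781191172323/511941359497622
74417998963129055702/2477447889696013031
2088342532902391769557/69522963170036787083
2511820281963928968023057/83620951161698981938233

APPEND 30: p_0 = 30·1 + 0 = 30, q_0 = 30·0 + 1 = 1 → 30/1
APPEND 26: p_1 = 26·30 + 1 = 781, q_1 = 26·1 + 0 = 26 → 781/26
APPEND 5: p_2 = 5·781 + 30 = 3935, q_2 = 5·26 + 1 = 131 → 3935/131
APPEND 45: p_3 = 45·3935 + 781 = 177856, q_3 = 45·131 + 26 = 5921 → 177856/5921
APPEND 46: p_4 = 46·177856 + 3935 = 8185311, q_4 = 46·5921 + 131 = 272497 → 8185311/272497
APPEND 42: p_5 = 42·8185311 + 177856 = 343960918, q_5 = 42·272497 + 5921 = 11450795 → 343960918/11450795
APPEND 28: p_6 = 28·343960918 + 8185311 = 9639091015, q_6 = 28·11450795 + 272497 = 320894757 → 9639091015/320894757
APPEND 11: p_7 = 11·9639091015 + 343960918 = 106373962083, q_7 = 11·320894757 + 11450795 = 3541293122 → 106373962083/3541293122
APPEND 34: p_8 = 34·106373962083 + 9639091015 = 3626353801837, q_8 = 34·3541293122 + 320894757 = 120724860905 → 3626353801837/120724860905
APPEND 6: p_9 = 6·3626353801837 + 106373962083 = 21864496773105, q_9 = 6·120724860905 + 3541293122 = 727890458552 → 21864496773105/727890458552
APPEND 50: p_10 = 50·21864496773105 + 3626353801837 = 1096851192457087, q_10 = 50·727890458552 + 120724860905 = 36515247788505 → 1096851192457087/36515247788505
APPEND 14: p_11 = 14·1096851192457087 + 21864496773105 = 15377781191172323, q_11 = 14·36515247788505 + 727890458552 = 511941359497622 → 15377781191172323/511941359497622
APPEND 13: p_12 = 13·15377781191172323 + 1096851192457087 = 201008006677697286, q_12 = 13·511941359497622 + 36515247788505 = 6691752921257591 → 201008006677697286/6691752921257591
APPEND 23: p_13 = 23·201008006677697286 + 15377781191172323 = 4638561934778209901, q_13 = 23·6691752921257591 + 511941359497622 = 154422258548422215 → 4638561934778209901/154422258548422215
APPEND 16: p_14 = 16·4638561934778209901 + 201008006677697286 = 74417998963129055702, q_14 = 16·154422258548422215 + 6691752921257591 = 2477447889696013031 → 74417998963129055702/2477447889696013031
APPEND 28: p_15 = 28·74417998963129055702 + 4638561934778209901 = 2088342532902391769557, q_15 = 28·2477447889696013031 + 154422258548422215 = 69522963170036787083 → 2088342532902391769557/69522963170036787083
APPEND 24: p_16 = 24·2088342532902391769557 + 74417998963129055702 = 50194638788620531525070, q_16 = 24·69522963170036787083 + 2477447889696013031 = 1671028563970578903023 → 50194638788620531525070/1671028563970578903023
APPEND 50: p_17 = 50·50194638788620531525070 + 2088342532902391769557 = 2511820281963928968023057, q_17 = 50·1671028563970578903023 + 69522963170036787083 = 83620951161698981938233 → 2511820281963928968023057/83620951161698981938233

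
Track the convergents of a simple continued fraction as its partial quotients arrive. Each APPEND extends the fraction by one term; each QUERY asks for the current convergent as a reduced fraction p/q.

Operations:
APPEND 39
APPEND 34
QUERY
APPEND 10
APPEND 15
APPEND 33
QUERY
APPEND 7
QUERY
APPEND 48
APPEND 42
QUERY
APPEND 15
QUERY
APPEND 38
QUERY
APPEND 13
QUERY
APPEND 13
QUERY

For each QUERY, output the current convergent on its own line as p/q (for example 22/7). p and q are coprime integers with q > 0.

1327/34
6645055/170258
46716347/1196955
94505964209/2421409071
1419838492846/36378760163
54048368692357/1384814295265
704048631493487/18038964598608
9206680578107688/235891354077169

APPEND 39: p_0 = 39·1 + 0 = 39, q_0 = 39·0 + 1 = 1 → 39/1
APPEND 34: p_1 = 34·39 + 1 = 1327, q_1 = 34·1 + 0 = 34 → 1327/34
APPEND 10: p_2 = 10·1327 + 39 = 13309, q_2 = 10·34 + 1 = 341 → 13309/341
APPEND 15: p_3 = 15·13309 + 1327 = 200962, q_3 = 15·341 + 34 = 5149 → 200962/5149
APPEND 33: p_4 = 33·200962 + 13309 = 6645055, q_4 = 33·5149 + 341 = 170258 → 6645055/170258
APPEND 7: p_5 = 7·6645055 + 200962 = 46716347, q_5 = 7·170258 + 5149 = 1196955 → 46716347/1196955
APPEND 48: p_6 = 48·46716347 + 6645055 = 2249029711, q_6 = 48·1196955 + 170258 = 57624098 → 2249029711/57624098
APPEND 42: p_7 = 42·2249029711 + 46716347 = 94505964209, q_7 = 42·57624098 + 1196955 = 2421409071 → 94505964209/2421409071
APPEND 15: p_8 = 15·94505964209 + 2249029711 = 1419838492846, q_8 = 15·2421409071 + 57624098 = 36378760163 → 1419838492846/36378760163
APPEND 38: p_9 = 38·1419838492846 + 94505964209 = 54048368692357, q_9 = 38·36378760163 + 2421409071 = 1384814295265 → 54048368692357/1384814295265
APPEND 13: p_10 = 13·54048368692357 + 1419838492846 = 704048631493487, q_10 = 13·1384814295265 + 36378760163 = 18038964598608 → 704048631493487/18038964598608
APPEND 13: p_11 = 13·704048631493487 + 54048368692357 = 9206680578107688, q_11 = 13·18038964598608 + 1384814295265 = 235891354077169 → 9206680578107688/235891354077169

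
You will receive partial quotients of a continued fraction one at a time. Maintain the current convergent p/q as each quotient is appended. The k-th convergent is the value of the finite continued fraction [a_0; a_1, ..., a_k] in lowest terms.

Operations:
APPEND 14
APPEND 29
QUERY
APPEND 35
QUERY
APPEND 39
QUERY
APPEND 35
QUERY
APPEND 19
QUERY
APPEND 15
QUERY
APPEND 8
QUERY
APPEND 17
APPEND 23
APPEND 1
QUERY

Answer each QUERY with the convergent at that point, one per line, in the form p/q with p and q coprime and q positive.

APPEND 14: p_0 = 14·1 + 0 = 14, q_0 = 14·0 + 1 = 1 → 14/1
APPEND 29: p_1 = 29·14 + 1 = 407, q_1 = 29·1 + 0 = 29 → 407/29
APPEND 35: p_2 = 35·407 + 14 = 14259, q_2 = 35·29 + 1 = 1016 → 14259/1016
APPEND 39: p_3 = 39·14259 + 407 = 556508, q_3 = 39·1016 + 29 = 39653 → 556508/39653
APPEND 35: p_4 = 35·556508 + 14259 = 19492039, q_4 = 35·39653 + 1016 = 1388871 → 19492039/1388871
APPEND 19: p_5 = 19·19492039 + 556508 = 370905249, q_5 = 19·1388871 + 39653 = 26428202 → 370905249/26428202
APPEND 15: p_6 = 15·370905249 + 19492039 = 5583070774, q_6 = 15·26428202 + 1388871 = 397811901 → 5583070774/397811901
APPEND 8: p_7 = 8·5583070774 + 370905249 = 45035471441, q_7 = 8·397811901 + 26428202 = 3208923410 → 45035471441/3208923410
APPEND 17: p_8 = 17·45035471441 + 5583070774 = 771186085271, q_8 = 17·3208923410 + 397811901 = 54949509871 → 771186085271/54949509871
APPEND 23: p_9 = 23·771186085271 + 45035471441 = 17782315432674, q_9 = 23·54949509871 + 3208923410 = 1267047650443 → 17782315432674/1267047650443
APPEND 1: p_10 = 1·17782315432674 + 771186085271 = 18553501517945, q_10 = 1·1267047650443 + 54949509871 = 1321997160314 → 18553501517945/1321997160314

407/29
14259/1016
556508/39653
19492039/1388871
370905249/26428202
5583070774/397811901
45035471441/3208923410
18553501517945/1321997160314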